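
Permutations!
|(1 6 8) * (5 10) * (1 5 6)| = |(5 10 6 8)| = 4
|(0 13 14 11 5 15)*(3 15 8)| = 8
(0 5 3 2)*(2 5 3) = (0 3 5 2) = [3, 1, 0, 5, 4, 2]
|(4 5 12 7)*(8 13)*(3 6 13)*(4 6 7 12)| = 10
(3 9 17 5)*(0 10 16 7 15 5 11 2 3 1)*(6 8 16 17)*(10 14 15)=(0 14 15 5 1)(2 3 9 6 8 16 7 10 17 11)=[14, 0, 3, 9, 4, 1, 8, 10, 16, 6, 17, 2, 12, 13, 15, 5, 7, 11]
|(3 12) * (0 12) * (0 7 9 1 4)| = 7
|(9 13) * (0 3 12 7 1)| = 10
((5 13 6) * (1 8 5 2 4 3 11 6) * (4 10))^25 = (1 8 5 13)(2 10 4 3 11 6) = ((1 8 5 13)(2 10 4 3 11 6))^25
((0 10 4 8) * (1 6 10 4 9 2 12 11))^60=((0 4 8)(1 6 10 9 2 12 11))^60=(1 2 6 12 10 11 9)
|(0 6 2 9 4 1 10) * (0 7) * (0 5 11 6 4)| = |(0 4 1 10 7 5 11 6 2 9)| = 10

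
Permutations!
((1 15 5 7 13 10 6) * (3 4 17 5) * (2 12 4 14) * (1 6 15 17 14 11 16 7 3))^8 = (1 10 7 11 5)(3 17 15 13 16)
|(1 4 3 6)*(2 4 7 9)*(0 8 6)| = |(0 8 6 1 7 9 2 4 3)| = 9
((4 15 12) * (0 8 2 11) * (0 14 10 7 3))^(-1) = (0 3 7 10 14 11 2 8)(4 12 15) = ((0 8 2 11 14 10 7 3)(4 15 12))^(-1)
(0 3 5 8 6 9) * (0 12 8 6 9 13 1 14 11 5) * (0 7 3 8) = [8, 14, 2, 7, 4, 6, 13, 3, 9, 12, 10, 5, 0, 1, 11] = (0 8 9 12)(1 14 11 5 6 13)(3 7)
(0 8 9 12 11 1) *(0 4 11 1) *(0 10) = (0 8 9 12 1 4 11 10) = [8, 4, 2, 3, 11, 5, 6, 7, 9, 12, 0, 10, 1]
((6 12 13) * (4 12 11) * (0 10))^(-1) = ((0 10)(4 12 13 6 11))^(-1) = (0 10)(4 11 6 13 12)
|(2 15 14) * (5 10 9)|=3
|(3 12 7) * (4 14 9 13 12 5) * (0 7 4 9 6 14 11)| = 18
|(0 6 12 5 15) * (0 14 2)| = |(0 6 12 5 15 14 2)| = 7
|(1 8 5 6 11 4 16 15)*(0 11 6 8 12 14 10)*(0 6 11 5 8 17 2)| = 36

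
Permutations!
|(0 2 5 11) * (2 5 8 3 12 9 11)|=8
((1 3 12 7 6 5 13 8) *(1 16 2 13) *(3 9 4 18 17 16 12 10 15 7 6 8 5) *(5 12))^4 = (1 17 12 15)(2 3 8 4)(5 18 13 10)(6 7 9 16)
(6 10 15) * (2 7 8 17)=(2 7 8 17)(6 10 15)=[0, 1, 7, 3, 4, 5, 10, 8, 17, 9, 15, 11, 12, 13, 14, 6, 16, 2]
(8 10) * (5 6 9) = (5 6 9)(8 10) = [0, 1, 2, 3, 4, 6, 9, 7, 10, 5, 8]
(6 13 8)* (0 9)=(0 9)(6 13 8)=[9, 1, 2, 3, 4, 5, 13, 7, 6, 0, 10, 11, 12, 8]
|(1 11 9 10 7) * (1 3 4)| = |(1 11 9 10 7 3 4)| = 7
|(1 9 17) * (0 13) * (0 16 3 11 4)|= |(0 13 16 3 11 4)(1 9 17)|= 6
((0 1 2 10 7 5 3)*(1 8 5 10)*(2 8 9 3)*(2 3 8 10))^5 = ((0 9 8 5 3)(1 10 7 2))^5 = (1 10 7 2)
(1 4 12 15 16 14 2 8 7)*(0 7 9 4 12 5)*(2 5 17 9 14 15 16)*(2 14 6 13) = (0 7 1 12 16 15 14 5)(2 8 6 13)(4 17 9) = [7, 12, 8, 3, 17, 0, 13, 1, 6, 4, 10, 11, 16, 2, 5, 14, 15, 9]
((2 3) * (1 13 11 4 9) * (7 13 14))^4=((1 14 7 13 11 4 9)(2 3))^4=(1 11 14 4 7 9 13)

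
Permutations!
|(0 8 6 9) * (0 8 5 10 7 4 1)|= 6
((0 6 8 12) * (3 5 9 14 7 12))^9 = (14)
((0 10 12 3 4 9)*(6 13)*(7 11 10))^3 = (0 10 4 7 12 9 11 3)(6 13)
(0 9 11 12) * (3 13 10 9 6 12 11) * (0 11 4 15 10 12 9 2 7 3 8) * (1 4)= (0 6 9 8)(1 4 15 10 2 7 3 13 12 11)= [6, 4, 7, 13, 15, 5, 9, 3, 0, 8, 2, 1, 11, 12, 14, 10]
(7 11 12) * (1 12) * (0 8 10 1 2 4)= [8, 12, 4, 3, 0, 5, 6, 11, 10, 9, 1, 2, 7]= (0 8 10 1 12 7 11 2 4)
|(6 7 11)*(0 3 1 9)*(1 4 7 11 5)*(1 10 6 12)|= 11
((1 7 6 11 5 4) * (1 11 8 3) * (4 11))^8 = ((1 7 6 8 3)(5 11))^8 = (11)(1 8 7 3 6)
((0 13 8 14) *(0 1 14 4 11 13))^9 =(1 14)(4 11 13 8)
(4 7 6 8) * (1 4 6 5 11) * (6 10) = [0, 4, 2, 3, 7, 11, 8, 5, 10, 9, 6, 1] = (1 4 7 5 11)(6 8 10)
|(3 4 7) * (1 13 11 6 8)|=|(1 13 11 6 8)(3 4 7)|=15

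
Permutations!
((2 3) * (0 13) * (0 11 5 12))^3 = ((0 13 11 5 12)(2 3))^3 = (0 5 13 12 11)(2 3)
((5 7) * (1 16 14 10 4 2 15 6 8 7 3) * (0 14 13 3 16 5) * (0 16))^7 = ((0 14 10 4 2 15 6 8 7 16 13 3 1 5))^7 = (0 8)(1 15)(2 3)(4 13)(5 6)(7 14)(10 16)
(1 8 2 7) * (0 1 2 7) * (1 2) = (0 2)(1 8 7) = [2, 8, 0, 3, 4, 5, 6, 1, 7]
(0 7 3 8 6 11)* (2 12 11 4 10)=[7, 1, 12, 8, 10, 5, 4, 3, 6, 9, 2, 0, 11]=(0 7 3 8 6 4 10 2 12 11)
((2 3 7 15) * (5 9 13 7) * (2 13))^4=((2 3 5 9)(7 15 13))^4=(7 15 13)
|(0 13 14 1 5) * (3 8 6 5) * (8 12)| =9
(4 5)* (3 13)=(3 13)(4 5)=[0, 1, 2, 13, 5, 4, 6, 7, 8, 9, 10, 11, 12, 3]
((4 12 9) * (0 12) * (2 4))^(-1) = (0 4 2 9 12) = ((0 12 9 2 4))^(-1)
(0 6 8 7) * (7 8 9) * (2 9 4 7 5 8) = (0 6 4 7)(2 9 5 8) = [6, 1, 9, 3, 7, 8, 4, 0, 2, 5]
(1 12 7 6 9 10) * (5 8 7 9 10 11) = (1 12 9 11 5 8 7 6 10) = [0, 12, 2, 3, 4, 8, 10, 6, 7, 11, 1, 5, 9]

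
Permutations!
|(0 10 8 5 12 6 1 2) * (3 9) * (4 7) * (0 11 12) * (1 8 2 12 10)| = 6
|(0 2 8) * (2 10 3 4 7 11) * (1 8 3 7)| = |(0 10 7 11 2 3 4 1 8)| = 9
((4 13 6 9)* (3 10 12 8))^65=(3 10 12 8)(4 13 6 9)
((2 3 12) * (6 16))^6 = (16)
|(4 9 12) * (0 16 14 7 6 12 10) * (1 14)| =|(0 16 1 14 7 6 12 4 9 10)| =10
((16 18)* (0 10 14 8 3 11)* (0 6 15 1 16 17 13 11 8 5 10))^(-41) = (1 15 6 11 13 17 18 16)(3 8)(5 10 14)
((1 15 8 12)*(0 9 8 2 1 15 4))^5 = ((0 9 8 12 15 2 1 4))^5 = (0 2 8 4 15 9 1 12)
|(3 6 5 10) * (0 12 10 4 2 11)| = 9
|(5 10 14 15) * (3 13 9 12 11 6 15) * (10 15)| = 8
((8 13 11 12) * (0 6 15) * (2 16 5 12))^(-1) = (0 15 6)(2 11 13 8 12 5 16)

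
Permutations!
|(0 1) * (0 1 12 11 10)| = |(0 12 11 10)| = 4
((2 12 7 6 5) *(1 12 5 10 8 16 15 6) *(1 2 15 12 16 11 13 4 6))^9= ((1 16 12 7 2 5 15)(4 6 10 8 11 13))^9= (1 12 2 15 16 7 5)(4 8)(6 11)(10 13)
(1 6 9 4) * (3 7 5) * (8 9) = (1 6 8 9 4)(3 7 5) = [0, 6, 2, 7, 1, 3, 8, 5, 9, 4]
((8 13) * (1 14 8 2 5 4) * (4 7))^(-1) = ((1 14 8 13 2 5 7 4))^(-1) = (1 4 7 5 2 13 8 14)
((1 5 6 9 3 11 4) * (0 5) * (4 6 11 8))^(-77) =((0 5 11 6 9 3 8 4 1))^(-77) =(0 9 1 6 4 11 8 5 3)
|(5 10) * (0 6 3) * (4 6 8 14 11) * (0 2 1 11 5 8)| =12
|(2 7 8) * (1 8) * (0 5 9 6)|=|(0 5 9 6)(1 8 2 7)|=4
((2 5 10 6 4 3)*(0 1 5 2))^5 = ((0 1 5 10 6 4 3))^5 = (0 4 10 1 3 6 5)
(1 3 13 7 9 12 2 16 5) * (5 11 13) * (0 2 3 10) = (0 2 16 11 13 7 9 12 3 5 1 10) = [2, 10, 16, 5, 4, 1, 6, 9, 8, 12, 0, 13, 3, 7, 14, 15, 11]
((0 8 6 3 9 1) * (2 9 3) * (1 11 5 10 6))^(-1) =(0 1 8)(2 6 10 5 11 9)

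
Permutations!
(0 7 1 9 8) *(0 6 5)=(0 7 1 9 8 6 5)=[7, 9, 2, 3, 4, 0, 5, 1, 6, 8]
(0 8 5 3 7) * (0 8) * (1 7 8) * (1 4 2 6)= (1 7 4 2 6)(3 8 5)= [0, 7, 6, 8, 2, 3, 1, 4, 5]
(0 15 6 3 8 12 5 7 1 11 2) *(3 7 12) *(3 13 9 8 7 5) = [15, 11, 0, 7, 4, 12, 5, 1, 13, 8, 10, 2, 3, 9, 14, 6] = (0 15 6 5 12 3 7 1 11 2)(8 13 9)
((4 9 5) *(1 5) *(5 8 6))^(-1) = (1 9 4 5 6 8)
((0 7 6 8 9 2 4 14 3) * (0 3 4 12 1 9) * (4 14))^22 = ((14)(0 7 6 8)(1 9 2 12))^22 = (14)(0 6)(1 2)(7 8)(9 12)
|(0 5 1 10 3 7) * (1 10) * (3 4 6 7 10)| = 7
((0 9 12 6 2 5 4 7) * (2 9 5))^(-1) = (0 7 4 5)(6 12 9)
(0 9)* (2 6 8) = (0 9)(2 6 8) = [9, 1, 6, 3, 4, 5, 8, 7, 2, 0]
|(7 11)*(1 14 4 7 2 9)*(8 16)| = 14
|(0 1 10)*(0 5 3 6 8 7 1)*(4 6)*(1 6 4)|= 12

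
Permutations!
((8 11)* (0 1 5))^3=((0 1 5)(8 11))^3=(8 11)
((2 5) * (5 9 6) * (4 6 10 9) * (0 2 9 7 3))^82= (0 2 4 6 5 9 10 7 3)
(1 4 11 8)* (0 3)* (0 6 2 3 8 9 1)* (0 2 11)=(0 8 2 3 6 11 9 1 4)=[8, 4, 3, 6, 0, 5, 11, 7, 2, 1, 10, 9]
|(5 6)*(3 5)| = 3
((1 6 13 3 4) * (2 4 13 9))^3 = ((1 6 9 2 4)(3 13))^3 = (1 2 6 4 9)(3 13)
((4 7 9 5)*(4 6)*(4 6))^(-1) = (4 5 9 7)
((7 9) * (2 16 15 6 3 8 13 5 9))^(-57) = (2 6 13 7 15 8 9 16 3 5)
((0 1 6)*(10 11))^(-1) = ((0 1 6)(10 11))^(-1) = (0 6 1)(10 11)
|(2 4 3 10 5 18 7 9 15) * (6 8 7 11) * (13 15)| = 13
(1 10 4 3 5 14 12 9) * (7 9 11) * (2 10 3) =(1 3 5 14 12 11 7 9)(2 10 4) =[0, 3, 10, 5, 2, 14, 6, 9, 8, 1, 4, 7, 11, 13, 12]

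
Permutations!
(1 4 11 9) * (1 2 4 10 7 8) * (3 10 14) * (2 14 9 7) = (1 9 14 3 10 2 4 11 7 8) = [0, 9, 4, 10, 11, 5, 6, 8, 1, 14, 2, 7, 12, 13, 3]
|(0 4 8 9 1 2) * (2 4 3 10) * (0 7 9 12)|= |(0 3 10 2 7 9 1 4 8 12)|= 10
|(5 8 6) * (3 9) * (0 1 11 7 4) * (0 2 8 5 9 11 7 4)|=21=|(0 1 7)(2 8 6 9 3 11 4)|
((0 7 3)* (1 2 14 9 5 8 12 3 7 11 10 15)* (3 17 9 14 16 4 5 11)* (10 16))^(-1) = ((0 3)(1 2 10 15)(4 5 8 12 17 9 11 16))^(-1) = (0 3)(1 15 10 2)(4 16 11 9 17 12 8 5)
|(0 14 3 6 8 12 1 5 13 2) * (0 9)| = 11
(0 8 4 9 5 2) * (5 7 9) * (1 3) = [8, 3, 0, 1, 5, 2, 6, 9, 4, 7] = (0 8 4 5 2)(1 3)(7 9)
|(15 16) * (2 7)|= 2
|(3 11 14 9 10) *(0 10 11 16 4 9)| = 8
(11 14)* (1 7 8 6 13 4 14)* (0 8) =(0 8 6 13 4 14 11 1 7) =[8, 7, 2, 3, 14, 5, 13, 0, 6, 9, 10, 1, 12, 4, 11]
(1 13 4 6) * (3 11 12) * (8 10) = (1 13 4 6)(3 11 12)(8 10) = [0, 13, 2, 11, 6, 5, 1, 7, 10, 9, 8, 12, 3, 4]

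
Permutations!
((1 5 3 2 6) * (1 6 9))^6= ((1 5 3 2 9))^6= (1 5 3 2 9)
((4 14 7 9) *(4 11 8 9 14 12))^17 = ((4 12)(7 14)(8 9 11))^17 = (4 12)(7 14)(8 11 9)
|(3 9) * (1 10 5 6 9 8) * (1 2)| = 8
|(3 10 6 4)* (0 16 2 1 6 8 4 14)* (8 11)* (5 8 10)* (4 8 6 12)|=|(0 16 2 1 12 4 3 5 6 14)(10 11)|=10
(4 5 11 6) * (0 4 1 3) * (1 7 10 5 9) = (0 4 9 1 3)(5 11 6 7 10) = [4, 3, 2, 0, 9, 11, 7, 10, 8, 1, 5, 6]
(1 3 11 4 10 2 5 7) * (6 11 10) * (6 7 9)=[0, 3, 5, 10, 7, 9, 11, 1, 8, 6, 2, 4]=(1 3 10 2 5 9 6 11 4 7)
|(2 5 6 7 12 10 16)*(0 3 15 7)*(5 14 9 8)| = 13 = |(0 3 15 7 12 10 16 2 14 9 8 5 6)|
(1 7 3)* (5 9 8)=(1 7 3)(5 9 8)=[0, 7, 2, 1, 4, 9, 6, 3, 5, 8]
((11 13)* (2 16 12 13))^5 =(16) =((2 16 12 13 11))^5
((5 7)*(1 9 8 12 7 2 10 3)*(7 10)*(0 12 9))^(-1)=((0 12 10 3 1)(2 7 5)(8 9))^(-1)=(0 1 3 10 12)(2 5 7)(8 9)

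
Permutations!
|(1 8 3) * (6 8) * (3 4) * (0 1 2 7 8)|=|(0 1 6)(2 7 8 4 3)|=15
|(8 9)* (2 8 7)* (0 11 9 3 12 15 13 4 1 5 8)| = 40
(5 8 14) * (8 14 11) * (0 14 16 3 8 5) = (0 14)(3 8 11 5 16) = [14, 1, 2, 8, 4, 16, 6, 7, 11, 9, 10, 5, 12, 13, 0, 15, 3]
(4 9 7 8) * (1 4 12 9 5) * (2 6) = (1 4 5)(2 6)(7 8 12 9) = [0, 4, 6, 3, 5, 1, 2, 8, 12, 7, 10, 11, 9]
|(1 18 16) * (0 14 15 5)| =|(0 14 15 5)(1 18 16)| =12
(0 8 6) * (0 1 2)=(0 8 6 1 2)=[8, 2, 0, 3, 4, 5, 1, 7, 6]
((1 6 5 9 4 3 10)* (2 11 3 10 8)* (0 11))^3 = (0 8 11 2 3)(1 9)(4 6)(5 10)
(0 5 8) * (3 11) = (0 5 8)(3 11) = [5, 1, 2, 11, 4, 8, 6, 7, 0, 9, 10, 3]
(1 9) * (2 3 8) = (1 9)(2 3 8) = [0, 9, 3, 8, 4, 5, 6, 7, 2, 1]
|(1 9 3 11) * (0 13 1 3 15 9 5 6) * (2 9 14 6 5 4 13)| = 6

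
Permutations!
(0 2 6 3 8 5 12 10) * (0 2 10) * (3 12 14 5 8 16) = (0 10 2 6 12)(3 16)(5 14) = [10, 1, 6, 16, 4, 14, 12, 7, 8, 9, 2, 11, 0, 13, 5, 15, 3]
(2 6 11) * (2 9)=(2 6 11 9)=[0, 1, 6, 3, 4, 5, 11, 7, 8, 2, 10, 9]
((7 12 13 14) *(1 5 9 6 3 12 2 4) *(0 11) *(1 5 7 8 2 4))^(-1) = (0 11)(1 2 8 14 13 12 3 6 9 5 4 7)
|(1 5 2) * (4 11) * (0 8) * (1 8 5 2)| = 10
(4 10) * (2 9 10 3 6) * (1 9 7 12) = [0, 9, 7, 6, 3, 5, 2, 12, 8, 10, 4, 11, 1] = (1 9 10 4 3 6 2 7 12)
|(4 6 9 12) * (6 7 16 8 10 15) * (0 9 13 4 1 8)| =|(0 9 12 1 8 10 15 6 13 4 7 16)| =12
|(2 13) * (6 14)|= 2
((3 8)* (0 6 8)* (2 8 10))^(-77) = (0 6 10 2 8 3)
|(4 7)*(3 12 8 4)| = 5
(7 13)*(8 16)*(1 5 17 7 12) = (1 5 17 7 13 12)(8 16) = [0, 5, 2, 3, 4, 17, 6, 13, 16, 9, 10, 11, 1, 12, 14, 15, 8, 7]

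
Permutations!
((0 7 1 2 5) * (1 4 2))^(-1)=((0 7 4 2 5))^(-1)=(0 5 2 4 7)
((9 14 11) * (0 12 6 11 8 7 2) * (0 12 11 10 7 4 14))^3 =((0 11 9)(2 12 6 10 7)(4 14 8))^3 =(14)(2 10 12 7 6)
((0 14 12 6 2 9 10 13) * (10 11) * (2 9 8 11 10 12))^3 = (0 8 6 13 2 12 10 14 11 9)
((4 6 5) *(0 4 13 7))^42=((0 4 6 5 13 7))^42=(13)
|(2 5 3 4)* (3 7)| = |(2 5 7 3 4)| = 5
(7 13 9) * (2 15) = [0, 1, 15, 3, 4, 5, 6, 13, 8, 7, 10, 11, 12, 9, 14, 2] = (2 15)(7 13 9)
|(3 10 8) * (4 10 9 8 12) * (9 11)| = |(3 11 9 8)(4 10 12)| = 12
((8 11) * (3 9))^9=((3 9)(8 11))^9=(3 9)(8 11)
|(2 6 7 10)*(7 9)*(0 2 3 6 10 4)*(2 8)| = |(0 8 2 10 3 6 9 7 4)| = 9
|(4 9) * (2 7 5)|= |(2 7 5)(4 9)|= 6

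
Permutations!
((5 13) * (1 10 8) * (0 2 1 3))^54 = ((0 2 1 10 8 3)(5 13))^54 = (13)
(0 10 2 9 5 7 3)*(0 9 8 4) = (0 10 2 8 4)(3 9 5 7) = [10, 1, 8, 9, 0, 7, 6, 3, 4, 5, 2]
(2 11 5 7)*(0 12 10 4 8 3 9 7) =(0 12 10 4 8 3 9 7 2 11 5) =[12, 1, 11, 9, 8, 0, 6, 2, 3, 7, 4, 5, 10]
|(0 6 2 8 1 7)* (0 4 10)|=8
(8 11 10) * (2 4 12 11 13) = (2 4 12 11 10 8 13) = [0, 1, 4, 3, 12, 5, 6, 7, 13, 9, 8, 10, 11, 2]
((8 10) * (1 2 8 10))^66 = (10)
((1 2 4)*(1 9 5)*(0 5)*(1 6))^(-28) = (9)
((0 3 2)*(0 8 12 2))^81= ((0 3)(2 8 12))^81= (12)(0 3)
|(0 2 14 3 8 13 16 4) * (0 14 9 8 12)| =10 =|(0 2 9 8 13 16 4 14 3 12)|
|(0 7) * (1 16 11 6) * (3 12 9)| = |(0 7)(1 16 11 6)(3 12 9)| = 12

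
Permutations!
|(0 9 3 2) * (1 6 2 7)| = 7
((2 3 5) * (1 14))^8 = (14)(2 5 3) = ((1 14)(2 3 5))^8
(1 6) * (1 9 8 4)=(1 6 9 8 4)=[0, 6, 2, 3, 1, 5, 9, 7, 4, 8]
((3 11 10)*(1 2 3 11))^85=(1 2 3)(10 11)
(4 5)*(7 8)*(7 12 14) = [0, 1, 2, 3, 5, 4, 6, 8, 12, 9, 10, 11, 14, 13, 7] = (4 5)(7 8 12 14)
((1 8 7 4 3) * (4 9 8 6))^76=((1 6 4 3)(7 9 8))^76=(7 9 8)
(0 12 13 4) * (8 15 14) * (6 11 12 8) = (0 8 15 14 6 11 12 13 4) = [8, 1, 2, 3, 0, 5, 11, 7, 15, 9, 10, 12, 13, 4, 6, 14]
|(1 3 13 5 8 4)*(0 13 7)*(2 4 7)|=20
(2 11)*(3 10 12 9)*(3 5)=(2 11)(3 10 12 9 5)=[0, 1, 11, 10, 4, 3, 6, 7, 8, 5, 12, 2, 9]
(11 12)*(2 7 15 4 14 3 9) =(2 7 15 4 14 3 9)(11 12) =[0, 1, 7, 9, 14, 5, 6, 15, 8, 2, 10, 12, 11, 13, 3, 4]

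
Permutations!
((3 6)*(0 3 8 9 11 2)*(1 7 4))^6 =(0 2 11 9 8 6 3)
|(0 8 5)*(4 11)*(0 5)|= 2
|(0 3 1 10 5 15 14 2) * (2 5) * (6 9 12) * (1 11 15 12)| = |(0 3 11 15 14 5 12 6 9 1 10 2)| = 12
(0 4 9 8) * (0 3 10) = (0 4 9 8 3 10) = [4, 1, 2, 10, 9, 5, 6, 7, 3, 8, 0]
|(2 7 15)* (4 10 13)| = 3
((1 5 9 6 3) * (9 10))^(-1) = ((1 5 10 9 6 3))^(-1) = (1 3 6 9 10 5)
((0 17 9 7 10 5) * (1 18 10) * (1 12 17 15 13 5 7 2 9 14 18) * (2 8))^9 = (0 15 13 5)(7 14)(10 17)(12 18)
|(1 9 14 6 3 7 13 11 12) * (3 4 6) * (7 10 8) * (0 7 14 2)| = 8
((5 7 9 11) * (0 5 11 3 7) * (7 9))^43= (11)(0 5)(3 9)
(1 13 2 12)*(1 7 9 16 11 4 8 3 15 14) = (1 13 2 12 7 9 16 11 4 8 3 15 14) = [0, 13, 12, 15, 8, 5, 6, 9, 3, 16, 10, 4, 7, 2, 1, 14, 11]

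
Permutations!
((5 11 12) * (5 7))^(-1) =(5 7 12 11) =((5 11 12 7))^(-1)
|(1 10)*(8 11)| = |(1 10)(8 11)| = 2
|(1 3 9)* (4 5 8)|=3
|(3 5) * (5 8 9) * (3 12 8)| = 4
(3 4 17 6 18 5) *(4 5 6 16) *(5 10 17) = [0, 1, 2, 10, 5, 3, 18, 7, 8, 9, 17, 11, 12, 13, 14, 15, 4, 16, 6] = (3 10 17 16 4 5)(6 18)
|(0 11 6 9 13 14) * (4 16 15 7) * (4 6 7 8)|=28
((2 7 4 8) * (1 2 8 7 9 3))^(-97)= ((1 2 9 3)(4 7))^(-97)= (1 3 9 2)(4 7)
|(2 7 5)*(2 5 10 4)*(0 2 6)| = 6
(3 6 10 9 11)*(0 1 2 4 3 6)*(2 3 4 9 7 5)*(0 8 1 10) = [10, 3, 9, 8, 4, 2, 0, 5, 1, 11, 7, 6] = (0 10 7 5 2 9 11 6)(1 3 8)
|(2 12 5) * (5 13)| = 4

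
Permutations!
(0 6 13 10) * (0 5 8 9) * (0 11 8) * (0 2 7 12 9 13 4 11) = (0 6 4 11 8 13 10 5 2 7 12 9) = [6, 1, 7, 3, 11, 2, 4, 12, 13, 0, 5, 8, 9, 10]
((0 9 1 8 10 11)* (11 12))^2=(0 1 10 11 9 8 12)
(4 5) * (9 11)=(4 5)(9 11)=[0, 1, 2, 3, 5, 4, 6, 7, 8, 11, 10, 9]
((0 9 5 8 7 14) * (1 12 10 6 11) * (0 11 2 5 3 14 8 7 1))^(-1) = (0 11 14 3 9)(1 8 7 5 2 6 10 12)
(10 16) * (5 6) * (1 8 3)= [0, 8, 2, 1, 4, 6, 5, 7, 3, 9, 16, 11, 12, 13, 14, 15, 10]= (1 8 3)(5 6)(10 16)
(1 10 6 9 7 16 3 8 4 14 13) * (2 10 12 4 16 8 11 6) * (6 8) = (1 12 4 14 13)(2 10)(3 11 8 16)(6 9 7) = [0, 12, 10, 11, 14, 5, 9, 6, 16, 7, 2, 8, 4, 1, 13, 15, 3]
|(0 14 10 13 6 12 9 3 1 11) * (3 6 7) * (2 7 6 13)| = 8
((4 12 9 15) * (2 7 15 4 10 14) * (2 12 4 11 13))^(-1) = (2 13 11 9 12 14 10 15 7)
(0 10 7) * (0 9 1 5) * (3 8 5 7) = (0 10 3 8 5)(1 7 9) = [10, 7, 2, 8, 4, 0, 6, 9, 5, 1, 3]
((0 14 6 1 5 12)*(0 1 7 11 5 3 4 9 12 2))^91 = ((0 14 6 7 11 5 2)(1 3 4 9 12))^91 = (14)(1 3 4 9 12)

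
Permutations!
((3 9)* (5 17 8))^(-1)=(3 9)(5 8 17)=((3 9)(5 17 8))^(-1)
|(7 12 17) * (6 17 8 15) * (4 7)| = 7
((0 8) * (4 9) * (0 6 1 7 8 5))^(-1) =(0 5)(1 6 8 7)(4 9)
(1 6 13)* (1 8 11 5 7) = (1 6 13 8 11 5 7) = [0, 6, 2, 3, 4, 7, 13, 1, 11, 9, 10, 5, 12, 8]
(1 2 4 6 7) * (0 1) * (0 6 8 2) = (0 1)(2 4 8)(6 7) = [1, 0, 4, 3, 8, 5, 7, 6, 2]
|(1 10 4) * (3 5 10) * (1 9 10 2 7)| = |(1 3 5 2 7)(4 9 10)| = 15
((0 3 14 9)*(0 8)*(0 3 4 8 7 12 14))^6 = (0 8)(3 4)(7 14)(9 12)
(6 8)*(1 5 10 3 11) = (1 5 10 3 11)(6 8) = [0, 5, 2, 11, 4, 10, 8, 7, 6, 9, 3, 1]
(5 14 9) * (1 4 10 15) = [0, 4, 2, 3, 10, 14, 6, 7, 8, 5, 15, 11, 12, 13, 9, 1] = (1 4 10 15)(5 14 9)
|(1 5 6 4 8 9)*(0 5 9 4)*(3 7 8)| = |(0 5 6)(1 9)(3 7 8 4)| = 12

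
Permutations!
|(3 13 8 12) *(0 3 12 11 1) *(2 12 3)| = 8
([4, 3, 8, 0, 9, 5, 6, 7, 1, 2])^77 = (9)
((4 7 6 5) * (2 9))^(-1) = ((2 9)(4 7 6 5))^(-1) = (2 9)(4 5 6 7)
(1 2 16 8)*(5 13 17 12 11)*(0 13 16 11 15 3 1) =(0 13 17 12 15 3 1 2 11 5 16 8) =[13, 2, 11, 1, 4, 16, 6, 7, 0, 9, 10, 5, 15, 17, 14, 3, 8, 12]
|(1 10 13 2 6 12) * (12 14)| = |(1 10 13 2 6 14 12)| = 7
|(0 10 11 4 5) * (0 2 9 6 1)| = 9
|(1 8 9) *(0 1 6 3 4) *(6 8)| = |(0 1 6 3 4)(8 9)| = 10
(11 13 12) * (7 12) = (7 12 11 13) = [0, 1, 2, 3, 4, 5, 6, 12, 8, 9, 10, 13, 11, 7]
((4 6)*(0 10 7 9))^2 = (0 7)(9 10)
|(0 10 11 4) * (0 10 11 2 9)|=6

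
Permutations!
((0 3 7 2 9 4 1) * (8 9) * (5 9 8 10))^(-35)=(0 3 7 2 10 5 9 4 1)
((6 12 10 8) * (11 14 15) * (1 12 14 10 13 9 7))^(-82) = (1 9 12 7 13)(6 15 10)(8 14 11)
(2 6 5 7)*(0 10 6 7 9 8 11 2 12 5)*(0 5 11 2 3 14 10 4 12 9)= (0 4 12 11 3 14 10 6 5)(2 7 9 8)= [4, 1, 7, 14, 12, 0, 5, 9, 2, 8, 6, 3, 11, 13, 10]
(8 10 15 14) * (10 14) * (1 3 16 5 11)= (1 3 16 5 11)(8 14)(10 15)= [0, 3, 2, 16, 4, 11, 6, 7, 14, 9, 15, 1, 12, 13, 8, 10, 5]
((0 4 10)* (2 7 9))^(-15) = (10)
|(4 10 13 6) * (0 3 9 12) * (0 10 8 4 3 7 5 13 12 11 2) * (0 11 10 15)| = 10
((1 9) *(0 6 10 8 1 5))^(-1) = (0 5 9 1 8 10 6)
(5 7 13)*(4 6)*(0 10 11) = (0 10 11)(4 6)(5 7 13) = [10, 1, 2, 3, 6, 7, 4, 13, 8, 9, 11, 0, 12, 5]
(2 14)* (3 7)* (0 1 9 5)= (0 1 9 5)(2 14)(3 7)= [1, 9, 14, 7, 4, 0, 6, 3, 8, 5, 10, 11, 12, 13, 2]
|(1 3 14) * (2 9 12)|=3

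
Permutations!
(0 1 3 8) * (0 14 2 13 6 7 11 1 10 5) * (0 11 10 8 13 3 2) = (0 8 14)(1 2 3 13 6 7 10 5 11) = [8, 2, 3, 13, 4, 11, 7, 10, 14, 9, 5, 1, 12, 6, 0]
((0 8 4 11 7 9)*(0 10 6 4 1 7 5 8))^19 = (1 7 9 10 6 4 11 5 8)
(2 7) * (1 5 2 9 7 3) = [0, 5, 3, 1, 4, 2, 6, 9, 8, 7] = (1 5 2 3)(7 9)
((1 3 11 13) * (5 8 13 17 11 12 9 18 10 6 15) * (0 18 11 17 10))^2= (18)(1 12 11 6 5 13 3 9 10 15 8)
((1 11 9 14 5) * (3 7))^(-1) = ((1 11 9 14 5)(3 7))^(-1) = (1 5 14 9 11)(3 7)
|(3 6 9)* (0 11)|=6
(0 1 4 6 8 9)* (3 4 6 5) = (0 1 6 8 9)(3 4 5) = [1, 6, 2, 4, 5, 3, 8, 7, 9, 0]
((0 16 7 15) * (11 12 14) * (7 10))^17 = ((0 16 10 7 15)(11 12 14))^17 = (0 10 15 16 7)(11 14 12)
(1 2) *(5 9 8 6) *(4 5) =[0, 2, 1, 3, 5, 9, 4, 7, 6, 8] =(1 2)(4 5 9 8 6)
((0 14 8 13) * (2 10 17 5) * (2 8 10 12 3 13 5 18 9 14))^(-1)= (0 13 3 12 2)(5 8)(9 18 17 10 14)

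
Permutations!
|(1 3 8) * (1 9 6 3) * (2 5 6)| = |(2 5 6 3 8 9)| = 6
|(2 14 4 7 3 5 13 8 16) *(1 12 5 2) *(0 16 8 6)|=|(0 16 1 12 5 13 6)(2 14 4 7 3)|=35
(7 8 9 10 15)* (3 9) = (3 9 10 15 7 8) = [0, 1, 2, 9, 4, 5, 6, 8, 3, 10, 15, 11, 12, 13, 14, 7]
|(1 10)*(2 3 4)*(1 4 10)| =|(2 3 10 4)| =4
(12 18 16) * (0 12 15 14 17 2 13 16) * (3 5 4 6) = (0 12 18)(2 13 16 15 14 17)(3 5 4 6) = [12, 1, 13, 5, 6, 4, 3, 7, 8, 9, 10, 11, 18, 16, 17, 14, 15, 2, 0]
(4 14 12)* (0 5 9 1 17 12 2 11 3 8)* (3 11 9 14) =[5, 17, 9, 8, 3, 14, 6, 7, 0, 1, 10, 11, 4, 13, 2, 15, 16, 12] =(0 5 14 2 9 1 17 12 4 3 8)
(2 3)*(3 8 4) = (2 8 4 3) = [0, 1, 8, 2, 3, 5, 6, 7, 4]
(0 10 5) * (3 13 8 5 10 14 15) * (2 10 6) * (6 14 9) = (0 9 6 2 10 14 15 3 13 8 5) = [9, 1, 10, 13, 4, 0, 2, 7, 5, 6, 14, 11, 12, 8, 15, 3]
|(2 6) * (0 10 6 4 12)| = 6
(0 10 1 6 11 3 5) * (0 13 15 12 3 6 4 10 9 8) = [9, 4, 2, 5, 10, 13, 11, 7, 0, 8, 1, 6, 3, 15, 14, 12] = (0 9 8)(1 4 10)(3 5 13 15 12)(6 11)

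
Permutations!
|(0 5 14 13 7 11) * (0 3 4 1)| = 9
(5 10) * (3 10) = (3 10 5) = [0, 1, 2, 10, 4, 3, 6, 7, 8, 9, 5]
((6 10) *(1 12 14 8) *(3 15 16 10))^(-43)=(1 12 14 8)(3 16 6 15 10)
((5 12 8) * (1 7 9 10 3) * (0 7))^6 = ((0 7 9 10 3 1)(5 12 8))^6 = (12)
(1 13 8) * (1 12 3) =(1 13 8 12 3) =[0, 13, 2, 1, 4, 5, 6, 7, 12, 9, 10, 11, 3, 8]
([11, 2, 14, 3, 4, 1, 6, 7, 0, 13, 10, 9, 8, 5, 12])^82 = [9, 14, 12, 3, 4, 2, 6, 7, 11, 5, 10, 13, 0, 1, 8]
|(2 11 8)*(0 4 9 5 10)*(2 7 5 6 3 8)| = |(0 4 9 6 3 8 7 5 10)(2 11)| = 18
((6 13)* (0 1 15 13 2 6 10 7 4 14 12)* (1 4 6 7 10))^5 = (0 4 14 12)(1 13 15)(2 6 7)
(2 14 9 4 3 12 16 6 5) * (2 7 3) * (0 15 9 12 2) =(0 15 9 4)(2 14 12 16 6 5 7 3) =[15, 1, 14, 2, 0, 7, 5, 3, 8, 4, 10, 11, 16, 13, 12, 9, 6]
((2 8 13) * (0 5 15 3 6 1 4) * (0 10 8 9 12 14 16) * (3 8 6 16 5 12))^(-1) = (0 16 3 9 2 13 8 15 5 14 12)(1 6 10 4)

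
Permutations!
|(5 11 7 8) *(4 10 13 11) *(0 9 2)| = 21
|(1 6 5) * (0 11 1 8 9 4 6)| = 15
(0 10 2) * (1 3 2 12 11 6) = (0 10 12 11 6 1 3 2) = [10, 3, 0, 2, 4, 5, 1, 7, 8, 9, 12, 6, 11]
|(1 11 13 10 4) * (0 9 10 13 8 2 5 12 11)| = 5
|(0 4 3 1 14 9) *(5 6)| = 6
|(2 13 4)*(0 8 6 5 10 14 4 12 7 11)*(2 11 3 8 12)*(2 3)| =13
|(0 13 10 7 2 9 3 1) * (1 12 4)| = |(0 13 10 7 2 9 3 12 4 1)| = 10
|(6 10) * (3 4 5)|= 6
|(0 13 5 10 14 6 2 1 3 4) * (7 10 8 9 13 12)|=20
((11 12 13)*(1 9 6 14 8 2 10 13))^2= (1 6 8 10 11)(2 13 12 9 14)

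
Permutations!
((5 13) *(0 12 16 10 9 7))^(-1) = ((0 12 16 10 9 7)(5 13))^(-1) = (0 7 9 10 16 12)(5 13)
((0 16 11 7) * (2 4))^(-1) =(0 7 11 16)(2 4) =((0 16 11 7)(2 4))^(-1)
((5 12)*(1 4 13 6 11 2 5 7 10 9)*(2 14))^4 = (1 11 12)(2 10 13)(4 14 7)(5 9 6) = ((1 4 13 6 11 14 2 5 12 7 10 9))^4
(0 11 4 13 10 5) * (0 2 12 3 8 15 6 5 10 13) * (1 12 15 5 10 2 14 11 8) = (0 8 5 14 11 4)(1 12 3)(2 15 6 10) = [8, 12, 15, 1, 0, 14, 10, 7, 5, 9, 2, 4, 3, 13, 11, 6]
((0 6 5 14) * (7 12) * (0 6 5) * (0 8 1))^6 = ((0 5 14 6 8 1)(7 12))^6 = (14)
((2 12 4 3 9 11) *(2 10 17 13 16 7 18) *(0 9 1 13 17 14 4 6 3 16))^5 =((0 9 11 10 14 4 16 7 18 2 12 6 3 1 13))^5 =(0 4 12)(1 10 18)(2 13 14)(3 11 7)(6 9 16)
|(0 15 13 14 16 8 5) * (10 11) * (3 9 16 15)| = 6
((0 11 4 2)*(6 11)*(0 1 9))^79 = ((0 6 11 4 2 1 9))^79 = (0 11 2 9 6 4 1)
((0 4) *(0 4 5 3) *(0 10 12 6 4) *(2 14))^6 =((0 5 3 10 12 6 4)(2 14))^6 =(14)(0 4 6 12 10 3 5)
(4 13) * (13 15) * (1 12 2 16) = (1 12 2 16)(4 15 13) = [0, 12, 16, 3, 15, 5, 6, 7, 8, 9, 10, 11, 2, 4, 14, 13, 1]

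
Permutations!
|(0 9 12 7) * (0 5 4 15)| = |(0 9 12 7 5 4 15)| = 7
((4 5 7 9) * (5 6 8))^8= (4 8 7)(5 9 6)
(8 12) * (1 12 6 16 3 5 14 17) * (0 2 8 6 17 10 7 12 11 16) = (0 2 8 17 1 11 16 3 5 14 10 7 12 6) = [2, 11, 8, 5, 4, 14, 0, 12, 17, 9, 7, 16, 6, 13, 10, 15, 3, 1]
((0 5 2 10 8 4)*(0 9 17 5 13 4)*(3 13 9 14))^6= (0 8 10 2 5 17 9)(3 4)(13 14)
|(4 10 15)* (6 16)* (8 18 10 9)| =6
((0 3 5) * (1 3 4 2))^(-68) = (0 3 2)(1 4 5)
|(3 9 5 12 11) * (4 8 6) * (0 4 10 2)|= |(0 4 8 6 10 2)(3 9 5 12 11)|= 30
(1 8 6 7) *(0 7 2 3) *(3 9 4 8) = (0 7 1 3)(2 9 4 8 6) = [7, 3, 9, 0, 8, 5, 2, 1, 6, 4]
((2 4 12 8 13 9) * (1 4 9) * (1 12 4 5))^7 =((1 5)(2 9)(8 13 12))^7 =(1 5)(2 9)(8 13 12)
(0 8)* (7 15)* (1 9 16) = (0 8)(1 9 16)(7 15) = [8, 9, 2, 3, 4, 5, 6, 15, 0, 16, 10, 11, 12, 13, 14, 7, 1]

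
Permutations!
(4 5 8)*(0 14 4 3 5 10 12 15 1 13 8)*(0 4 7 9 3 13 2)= (0 14 7 9 3 5 4 10 12 15 1 2)(8 13)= [14, 2, 0, 5, 10, 4, 6, 9, 13, 3, 12, 11, 15, 8, 7, 1]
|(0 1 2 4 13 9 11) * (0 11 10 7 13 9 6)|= 9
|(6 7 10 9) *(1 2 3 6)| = 7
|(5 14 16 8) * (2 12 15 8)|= 7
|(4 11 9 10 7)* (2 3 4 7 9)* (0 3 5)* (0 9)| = |(0 3 4 11 2 5 9 10)| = 8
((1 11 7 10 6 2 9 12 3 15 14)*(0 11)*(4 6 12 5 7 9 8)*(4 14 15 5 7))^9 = ((15)(0 11 9 7 10 12 3 5 4 6 2 8 14 1))^9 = (15)(0 6 10 1 4 7 14 5 9 8 3 11 2 12)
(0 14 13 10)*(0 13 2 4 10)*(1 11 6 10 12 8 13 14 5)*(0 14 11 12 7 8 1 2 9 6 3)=(0 5 2 4 7 8 13 14 9 6 10 11 3)(1 12)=[5, 12, 4, 0, 7, 2, 10, 8, 13, 6, 11, 3, 1, 14, 9]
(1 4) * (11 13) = (1 4)(11 13) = [0, 4, 2, 3, 1, 5, 6, 7, 8, 9, 10, 13, 12, 11]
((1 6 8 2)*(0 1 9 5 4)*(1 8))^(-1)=((0 8 2 9 5 4)(1 6))^(-1)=(0 4 5 9 2 8)(1 6)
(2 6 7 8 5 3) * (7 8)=[0, 1, 6, 2, 4, 3, 8, 7, 5]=(2 6 8 5 3)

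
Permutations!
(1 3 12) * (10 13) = (1 3 12)(10 13) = [0, 3, 2, 12, 4, 5, 6, 7, 8, 9, 13, 11, 1, 10]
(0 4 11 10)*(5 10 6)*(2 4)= (0 2 4 11 6 5 10)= [2, 1, 4, 3, 11, 10, 5, 7, 8, 9, 0, 6]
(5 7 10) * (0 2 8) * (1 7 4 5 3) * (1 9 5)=(0 2 8)(1 7 10 3 9 5 4)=[2, 7, 8, 9, 1, 4, 6, 10, 0, 5, 3]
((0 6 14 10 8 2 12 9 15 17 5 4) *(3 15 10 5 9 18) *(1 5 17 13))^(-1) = (0 4 5 1 13 15 3 18 12 2 8 10 9 17 14 6) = ((0 6 14 17 9 10 8 2 12 18 3 15 13 1 5 4))^(-1)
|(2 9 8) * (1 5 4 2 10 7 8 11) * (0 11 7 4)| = 12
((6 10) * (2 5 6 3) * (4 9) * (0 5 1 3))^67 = ((0 5 6 10)(1 3 2)(4 9))^67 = (0 10 6 5)(1 3 2)(4 9)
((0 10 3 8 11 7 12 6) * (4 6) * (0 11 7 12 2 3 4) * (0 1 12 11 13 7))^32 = ((0 10 4 6 13 7 2 3 8)(1 12))^32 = (0 7 10 2 4 3 6 8 13)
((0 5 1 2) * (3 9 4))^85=(0 5 1 2)(3 9 4)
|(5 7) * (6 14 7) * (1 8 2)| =12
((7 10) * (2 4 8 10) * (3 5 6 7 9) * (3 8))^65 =((2 4 3 5 6 7)(8 10 9))^65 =(2 7 6 5 3 4)(8 9 10)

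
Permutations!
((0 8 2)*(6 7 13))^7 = (0 8 2)(6 7 13)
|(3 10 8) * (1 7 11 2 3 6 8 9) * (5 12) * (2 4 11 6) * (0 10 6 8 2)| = |(0 10 9 1 7 8)(2 3 6)(4 11)(5 12)| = 6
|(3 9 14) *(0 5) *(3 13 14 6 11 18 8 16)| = |(0 5)(3 9 6 11 18 8 16)(13 14)| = 14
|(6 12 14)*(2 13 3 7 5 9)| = 6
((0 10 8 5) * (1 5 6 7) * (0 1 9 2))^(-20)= (0 10 8 6 7 9 2)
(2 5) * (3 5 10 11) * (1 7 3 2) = [0, 7, 10, 5, 4, 1, 6, 3, 8, 9, 11, 2] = (1 7 3 5)(2 10 11)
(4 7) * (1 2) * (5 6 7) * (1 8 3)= [0, 2, 8, 1, 5, 6, 7, 4, 3]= (1 2 8 3)(4 5 6 7)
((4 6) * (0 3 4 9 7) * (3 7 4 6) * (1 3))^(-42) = ((0 7)(1 3 6 9 4))^(-42) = (1 9 3 4 6)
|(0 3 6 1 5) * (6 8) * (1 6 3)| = 6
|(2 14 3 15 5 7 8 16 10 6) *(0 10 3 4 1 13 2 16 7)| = 70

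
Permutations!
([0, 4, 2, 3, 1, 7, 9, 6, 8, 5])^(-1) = [0, 4, 2, 3, 1, 9, 7, 5, 8, 6]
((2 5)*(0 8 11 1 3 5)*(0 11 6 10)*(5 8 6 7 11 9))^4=((0 6 10)(1 3 8 7 11)(2 9 5))^4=(0 6 10)(1 11 7 8 3)(2 9 5)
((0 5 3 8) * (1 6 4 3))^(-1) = (0 8 3 4 6 1 5)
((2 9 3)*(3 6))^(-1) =(2 3 6 9)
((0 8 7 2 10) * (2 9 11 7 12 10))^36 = (12)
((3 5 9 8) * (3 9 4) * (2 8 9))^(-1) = (9)(2 8)(3 4 5)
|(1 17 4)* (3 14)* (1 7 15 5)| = 6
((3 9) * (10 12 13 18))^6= (10 13)(12 18)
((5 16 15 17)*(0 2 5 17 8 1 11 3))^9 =(17)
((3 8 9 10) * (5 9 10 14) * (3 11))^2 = ((3 8 10 11)(5 9 14))^2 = (3 10)(5 14 9)(8 11)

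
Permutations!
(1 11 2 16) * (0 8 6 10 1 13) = (0 8 6 10 1 11 2 16 13) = [8, 11, 16, 3, 4, 5, 10, 7, 6, 9, 1, 2, 12, 0, 14, 15, 13]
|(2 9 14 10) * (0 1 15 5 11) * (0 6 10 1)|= |(1 15 5 11 6 10 2 9 14)|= 9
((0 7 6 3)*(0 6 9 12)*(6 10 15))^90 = (0 9)(3 15)(6 10)(7 12)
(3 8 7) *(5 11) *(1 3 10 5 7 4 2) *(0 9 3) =(0 9 3 8 4 2 1)(5 11 7 10) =[9, 0, 1, 8, 2, 11, 6, 10, 4, 3, 5, 7]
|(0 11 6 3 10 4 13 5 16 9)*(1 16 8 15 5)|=|(0 11 6 3 10 4 13 1 16 9)(5 8 15)|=30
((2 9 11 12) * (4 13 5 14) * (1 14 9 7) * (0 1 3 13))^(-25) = (0 4 14 1)(2 12 11 9 5 13 3 7)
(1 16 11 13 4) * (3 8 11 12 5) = (1 16 12 5 3 8 11 13 4) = [0, 16, 2, 8, 1, 3, 6, 7, 11, 9, 10, 13, 5, 4, 14, 15, 12]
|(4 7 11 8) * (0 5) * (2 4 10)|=6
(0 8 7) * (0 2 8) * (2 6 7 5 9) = [0, 1, 8, 3, 4, 9, 7, 6, 5, 2] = (2 8 5 9)(6 7)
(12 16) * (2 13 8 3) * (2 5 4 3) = [0, 1, 13, 5, 3, 4, 6, 7, 2, 9, 10, 11, 16, 8, 14, 15, 12] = (2 13 8)(3 5 4)(12 16)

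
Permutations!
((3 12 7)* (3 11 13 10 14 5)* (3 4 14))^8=((3 12 7 11 13 10)(4 14 5))^8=(3 7 13)(4 5 14)(10 12 11)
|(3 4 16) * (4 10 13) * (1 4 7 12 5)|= 9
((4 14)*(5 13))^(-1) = (4 14)(5 13)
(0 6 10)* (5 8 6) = [5, 1, 2, 3, 4, 8, 10, 7, 6, 9, 0] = (0 5 8 6 10)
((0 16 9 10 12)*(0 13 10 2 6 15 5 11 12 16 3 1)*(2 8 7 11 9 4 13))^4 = ((0 3 1)(2 6 15 5 9 8 7 11 12)(4 13 10 16))^4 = (16)(0 3 1)(2 9 12 5 11 15 7 6 8)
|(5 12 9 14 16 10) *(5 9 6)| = 12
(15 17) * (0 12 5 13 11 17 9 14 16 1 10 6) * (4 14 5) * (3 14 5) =(0 12 4 5 13 11 17 15 9 3 14 16 1 10 6) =[12, 10, 2, 14, 5, 13, 0, 7, 8, 3, 6, 17, 4, 11, 16, 9, 1, 15]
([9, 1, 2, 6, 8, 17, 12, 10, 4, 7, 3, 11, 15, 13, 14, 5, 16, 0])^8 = [5, 1, 2, 7, 4, 12, 10, 0, 8, 17, 9, 11, 3, 13, 14, 6, 16, 15]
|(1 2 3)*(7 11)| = |(1 2 3)(7 11)| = 6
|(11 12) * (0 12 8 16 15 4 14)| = 8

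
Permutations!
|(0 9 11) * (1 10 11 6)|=|(0 9 6 1 10 11)|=6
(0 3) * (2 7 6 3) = (0 2 7 6 3) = [2, 1, 7, 0, 4, 5, 3, 6]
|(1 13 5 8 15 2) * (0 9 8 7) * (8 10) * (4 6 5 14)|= 13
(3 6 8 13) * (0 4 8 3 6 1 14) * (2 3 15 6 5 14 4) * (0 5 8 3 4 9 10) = (0 2 4 3 1 9 10)(5 14)(6 15)(8 13) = [2, 9, 4, 1, 3, 14, 15, 7, 13, 10, 0, 11, 12, 8, 5, 6]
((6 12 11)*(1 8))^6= (12)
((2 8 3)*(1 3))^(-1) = ((1 3 2 8))^(-1) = (1 8 2 3)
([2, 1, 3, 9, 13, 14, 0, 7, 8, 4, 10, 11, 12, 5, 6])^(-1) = (0 6 14 5 13 4 9 3 2)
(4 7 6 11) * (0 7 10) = (0 7 6 11 4 10) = [7, 1, 2, 3, 10, 5, 11, 6, 8, 9, 0, 4]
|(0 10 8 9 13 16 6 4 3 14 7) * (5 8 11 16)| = 36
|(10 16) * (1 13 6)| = 6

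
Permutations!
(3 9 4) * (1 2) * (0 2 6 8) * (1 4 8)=(0 2 4 3 9 8)(1 6)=[2, 6, 4, 9, 3, 5, 1, 7, 0, 8]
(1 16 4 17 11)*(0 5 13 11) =(0 5 13 11 1 16 4 17) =[5, 16, 2, 3, 17, 13, 6, 7, 8, 9, 10, 1, 12, 11, 14, 15, 4, 0]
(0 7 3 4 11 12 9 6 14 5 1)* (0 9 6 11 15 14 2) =(0 7 3 4 15 14 5 1 9 11 12 6 2) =[7, 9, 0, 4, 15, 1, 2, 3, 8, 11, 10, 12, 6, 13, 5, 14]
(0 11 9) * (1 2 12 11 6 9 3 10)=(0 6 9)(1 2 12 11 3 10)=[6, 2, 12, 10, 4, 5, 9, 7, 8, 0, 1, 3, 11]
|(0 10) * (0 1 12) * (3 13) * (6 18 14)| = 12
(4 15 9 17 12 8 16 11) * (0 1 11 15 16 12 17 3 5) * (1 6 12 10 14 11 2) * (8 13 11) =[6, 2, 1, 5, 16, 0, 12, 7, 10, 3, 14, 4, 13, 11, 8, 9, 15, 17] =(17)(0 6 12 13 11 4 16 15 9 3 5)(1 2)(8 10 14)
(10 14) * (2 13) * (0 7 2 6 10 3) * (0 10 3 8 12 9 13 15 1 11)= (0 7 2 15 1 11)(3 10 14 8 12 9 13 6)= [7, 11, 15, 10, 4, 5, 3, 2, 12, 13, 14, 0, 9, 6, 8, 1]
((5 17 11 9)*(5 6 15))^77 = ((5 17 11 9 6 15))^77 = (5 15 6 9 11 17)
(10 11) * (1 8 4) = (1 8 4)(10 11) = [0, 8, 2, 3, 1, 5, 6, 7, 4, 9, 11, 10]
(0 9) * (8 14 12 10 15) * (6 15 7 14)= (0 9)(6 15 8)(7 14 12 10)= [9, 1, 2, 3, 4, 5, 15, 14, 6, 0, 7, 11, 10, 13, 12, 8]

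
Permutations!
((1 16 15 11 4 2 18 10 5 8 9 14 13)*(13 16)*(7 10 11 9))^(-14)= ((1 13)(2 18 11 4)(5 8 7 10)(9 14 16 15))^(-14)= (2 11)(4 18)(5 7)(8 10)(9 16)(14 15)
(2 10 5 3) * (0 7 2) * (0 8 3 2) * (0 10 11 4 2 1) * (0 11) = [7, 11, 0, 8, 2, 1, 6, 10, 3, 9, 5, 4] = (0 7 10 5 1 11 4 2)(3 8)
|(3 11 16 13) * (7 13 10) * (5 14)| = |(3 11 16 10 7 13)(5 14)| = 6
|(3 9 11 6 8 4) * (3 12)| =|(3 9 11 6 8 4 12)| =7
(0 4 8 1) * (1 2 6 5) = (0 4 8 2 6 5 1) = [4, 0, 6, 3, 8, 1, 5, 7, 2]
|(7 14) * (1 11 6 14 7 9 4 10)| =|(1 11 6 14 9 4 10)| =7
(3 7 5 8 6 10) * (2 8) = (2 8 6 10 3 7 5) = [0, 1, 8, 7, 4, 2, 10, 5, 6, 9, 3]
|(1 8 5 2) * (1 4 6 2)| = |(1 8 5)(2 4 6)| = 3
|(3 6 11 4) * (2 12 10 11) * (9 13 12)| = 9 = |(2 9 13 12 10 11 4 3 6)|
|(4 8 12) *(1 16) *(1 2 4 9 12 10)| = |(1 16 2 4 8 10)(9 12)| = 6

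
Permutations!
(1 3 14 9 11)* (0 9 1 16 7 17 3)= [9, 0, 2, 14, 4, 5, 6, 17, 8, 11, 10, 16, 12, 13, 1, 15, 7, 3]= (0 9 11 16 7 17 3 14 1)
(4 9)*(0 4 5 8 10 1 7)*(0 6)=[4, 7, 2, 3, 9, 8, 0, 6, 10, 5, 1]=(0 4 9 5 8 10 1 7 6)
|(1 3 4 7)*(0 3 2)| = 6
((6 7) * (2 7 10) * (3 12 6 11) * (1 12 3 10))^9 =(12)(2 7 11 10)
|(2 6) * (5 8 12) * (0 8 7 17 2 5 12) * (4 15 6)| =14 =|(0 8)(2 4 15 6 5 7 17)|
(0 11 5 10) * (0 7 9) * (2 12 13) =[11, 1, 12, 3, 4, 10, 6, 9, 8, 0, 7, 5, 13, 2] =(0 11 5 10 7 9)(2 12 13)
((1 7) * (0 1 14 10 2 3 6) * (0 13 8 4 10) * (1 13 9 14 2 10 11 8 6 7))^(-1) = ((0 13 6 9 14)(2 3 7)(4 11 8))^(-1) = (0 14 9 6 13)(2 7 3)(4 8 11)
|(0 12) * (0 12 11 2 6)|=4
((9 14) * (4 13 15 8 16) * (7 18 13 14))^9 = ((4 14 9 7 18 13 15 8 16))^9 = (18)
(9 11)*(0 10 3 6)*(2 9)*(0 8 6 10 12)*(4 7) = (0 12)(2 9 11)(3 10)(4 7)(6 8) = [12, 1, 9, 10, 7, 5, 8, 4, 6, 11, 3, 2, 0]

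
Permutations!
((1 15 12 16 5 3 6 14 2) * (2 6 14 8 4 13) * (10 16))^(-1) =((1 15 12 10 16 5 3 14 6 8 4 13 2))^(-1) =(1 2 13 4 8 6 14 3 5 16 10 12 15)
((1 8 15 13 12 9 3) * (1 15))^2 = (3 13 9 15 12)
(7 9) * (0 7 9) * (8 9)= (0 7)(8 9)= [7, 1, 2, 3, 4, 5, 6, 0, 9, 8]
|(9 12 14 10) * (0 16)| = |(0 16)(9 12 14 10)| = 4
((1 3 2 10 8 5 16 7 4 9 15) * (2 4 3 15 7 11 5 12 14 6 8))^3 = ((1 15)(2 10)(3 4 9 7)(5 16 11)(6 8 12 14))^3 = (16)(1 15)(2 10)(3 7 9 4)(6 14 12 8)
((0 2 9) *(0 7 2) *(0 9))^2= (0 7)(2 9)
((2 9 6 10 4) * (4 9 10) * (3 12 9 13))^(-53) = ((2 10 13 3 12 9 6 4))^(-53) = (2 3 6 10 12 4 13 9)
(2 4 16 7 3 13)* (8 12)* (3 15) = (2 4 16 7 15 3 13)(8 12) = [0, 1, 4, 13, 16, 5, 6, 15, 12, 9, 10, 11, 8, 2, 14, 3, 7]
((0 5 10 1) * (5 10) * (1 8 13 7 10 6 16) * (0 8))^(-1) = (0 10 7 13 8 1 16 6)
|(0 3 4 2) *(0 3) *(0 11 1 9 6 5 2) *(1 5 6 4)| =|(0 11 5 2 3 1 9 4)| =8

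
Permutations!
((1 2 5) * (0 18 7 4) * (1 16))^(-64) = ((0 18 7 4)(1 2 5 16))^(-64) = (18)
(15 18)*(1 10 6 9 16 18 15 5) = (1 10 6 9 16 18 5) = [0, 10, 2, 3, 4, 1, 9, 7, 8, 16, 6, 11, 12, 13, 14, 15, 18, 17, 5]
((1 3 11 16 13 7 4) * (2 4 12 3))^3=((1 2 4)(3 11 16 13 7 12))^3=(3 13)(7 11)(12 16)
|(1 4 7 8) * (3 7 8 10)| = |(1 4 8)(3 7 10)| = 3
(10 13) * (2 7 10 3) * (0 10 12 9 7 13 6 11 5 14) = (0 10 6 11 5 14)(2 13 3)(7 12 9) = [10, 1, 13, 2, 4, 14, 11, 12, 8, 7, 6, 5, 9, 3, 0]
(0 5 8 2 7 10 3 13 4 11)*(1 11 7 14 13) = (0 5 8 2 14 13 4 7 10 3 1 11) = [5, 11, 14, 1, 7, 8, 6, 10, 2, 9, 3, 0, 12, 4, 13]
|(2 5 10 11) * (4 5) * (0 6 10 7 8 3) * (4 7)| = |(0 6 10 11 2 7 8 3)(4 5)| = 8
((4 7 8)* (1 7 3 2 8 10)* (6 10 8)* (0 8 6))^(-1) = (0 2 3 4 8)(1 10 6 7)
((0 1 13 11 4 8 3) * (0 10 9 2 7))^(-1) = ((0 1 13 11 4 8 3 10 9 2 7))^(-1) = (0 7 2 9 10 3 8 4 11 13 1)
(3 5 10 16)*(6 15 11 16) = (3 5 10 6 15 11 16) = [0, 1, 2, 5, 4, 10, 15, 7, 8, 9, 6, 16, 12, 13, 14, 11, 3]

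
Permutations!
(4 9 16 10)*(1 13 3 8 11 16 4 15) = [0, 13, 2, 8, 9, 5, 6, 7, 11, 4, 15, 16, 12, 3, 14, 1, 10] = (1 13 3 8 11 16 10 15)(4 9)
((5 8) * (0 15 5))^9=((0 15 5 8))^9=(0 15 5 8)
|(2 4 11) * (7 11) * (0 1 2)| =|(0 1 2 4 7 11)| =6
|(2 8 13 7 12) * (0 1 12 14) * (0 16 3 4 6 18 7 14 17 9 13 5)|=|(0 1 12 2 8 5)(3 4 6 18 7 17 9 13 14 16)|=30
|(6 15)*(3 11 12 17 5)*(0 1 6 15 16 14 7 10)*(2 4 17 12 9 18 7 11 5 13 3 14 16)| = 15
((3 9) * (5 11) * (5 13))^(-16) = (5 13 11)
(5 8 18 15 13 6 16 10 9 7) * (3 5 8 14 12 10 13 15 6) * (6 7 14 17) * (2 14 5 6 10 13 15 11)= (2 14 12 13 3 6 16 15 11)(5 17 10 9)(7 8 18)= [0, 1, 14, 6, 4, 17, 16, 8, 18, 5, 9, 2, 13, 3, 12, 11, 15, 10, 7]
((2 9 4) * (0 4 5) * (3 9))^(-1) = ((0 4 2 3 9 5))^(-1) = (0 5 9 3 2 4)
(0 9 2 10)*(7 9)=(0 7 9 2 10)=[7, 1, 10, 3, 4, 5, 6, 9, 8, 2, 0]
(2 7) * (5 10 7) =(2 5 10 7) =[0, 1, 5, 3, 4, 10, 6, 2, 8, 9, 7]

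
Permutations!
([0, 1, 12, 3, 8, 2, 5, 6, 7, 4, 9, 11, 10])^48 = [0, 1, 9, 3, 6, 10, 12, 2, 5, 7, 8, 11, 4]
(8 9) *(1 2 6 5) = (1 2 6 5)(8 9) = [0, 2, 6, 3, 4, 1, 5, 7, 9, 8]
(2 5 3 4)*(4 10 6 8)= (2 5 3 10 6 8 4)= [0, 1, 5, 10, 2, 3, 8, 7, 4, 9, 6]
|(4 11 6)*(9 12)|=6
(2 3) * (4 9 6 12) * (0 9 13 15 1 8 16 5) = (0 9 6 12 4 13 15 1 8 16 5)(2 3) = [9, 8, 3, 2, 13, 0, 12, 7, 16, 6, 10, 11, 4, 15, 14, 1, 5]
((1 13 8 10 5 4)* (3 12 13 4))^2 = ((1 4)(3 12 13 8 10 5))^2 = (3 13 10)(5 12 8)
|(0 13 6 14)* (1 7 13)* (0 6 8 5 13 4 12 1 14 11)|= |(0 14 6 11)(1 7 4 12)(5 13 8)|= 12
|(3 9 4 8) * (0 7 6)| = |(0 7 6)(3 9 4 8)| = 12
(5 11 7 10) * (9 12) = (5 11 7 10)(9 12) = [0, 1, 2, 3, 4, 11, 6, 10, 8, 12, 5, 7, 9]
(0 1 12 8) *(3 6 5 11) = (0 1 12 8)(3 6 5 11) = [1, 12, 2, 6, 4, 11, 5, 7, 0, 9, 10, 3, 8]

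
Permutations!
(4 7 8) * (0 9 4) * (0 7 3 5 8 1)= (0 9 4 3 5 8 7 1)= [9, 0, 2, 5, 3, 8, 6, 1, 7, 4]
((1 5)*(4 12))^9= ((1 5)(4 12))^9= (1 5)(4 12)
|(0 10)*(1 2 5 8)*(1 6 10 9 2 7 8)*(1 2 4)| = |(0 9 4 1 7 8 6 10)(2 5)| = 8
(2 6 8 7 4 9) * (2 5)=(2 6 8 7 4 9 5)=[0, 1, 6, 3, 9, 2, 8, 4, 7, 5]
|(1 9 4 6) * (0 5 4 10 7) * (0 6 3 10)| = |(0 5 4 3 10 7 6 1 9)| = 9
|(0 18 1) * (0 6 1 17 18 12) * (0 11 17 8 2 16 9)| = 18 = |(0 12 11 17 18 8 2 16 9)(1 6)|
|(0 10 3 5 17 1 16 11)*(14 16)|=|(0 10 3 5 17 1 14 16 11)|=9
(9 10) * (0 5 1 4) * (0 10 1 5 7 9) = [7, 4, 2, 3, 10, 5, 6, 9, 8, 1, 0] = (0 7 9 1 4 10)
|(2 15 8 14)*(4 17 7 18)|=4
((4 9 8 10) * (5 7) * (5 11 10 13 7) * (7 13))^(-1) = (13)(4 10 11 7 8 9)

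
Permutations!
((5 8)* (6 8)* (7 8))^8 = (8)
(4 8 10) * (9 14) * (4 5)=(4 8 10 5)(9 14)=[0, 1, 2, 3, 8, 4, 6, 7, 10, 14, 5, 11, 12, 13, 9]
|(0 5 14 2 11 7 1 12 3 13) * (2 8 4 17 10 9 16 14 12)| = 140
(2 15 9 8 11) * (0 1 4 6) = (0 1 4 6)(2 15 9 8 11) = [1, 4, 15, 3, 6, 5, 0, 7, 11, 8, 10, 2, 12, 13, 14, 9]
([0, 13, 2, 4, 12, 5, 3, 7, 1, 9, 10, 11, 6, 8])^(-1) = (1 8 13)(3 6 12 4)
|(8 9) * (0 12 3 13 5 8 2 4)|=|(0 12 3 13 5 8 9 2 4)|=9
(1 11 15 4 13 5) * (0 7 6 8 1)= (0 7 6 8 1 11 15 4 13 5)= [7, 11, 2, 3, 13, 0, 8, 6, 1, 9, 10, 15, 12, 5, 14, 4]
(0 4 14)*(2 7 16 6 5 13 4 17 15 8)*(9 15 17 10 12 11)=(17)(0 10 12 11 9 15 8 2 7 16 6 5 13 4 14)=[10, 1, 7, 3, 14, 13, 5, 16, 2, 15, 12, 9, 11, 4, 0, 8, 6, 17]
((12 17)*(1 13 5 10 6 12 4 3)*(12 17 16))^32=(17)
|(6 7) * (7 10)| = |(6 10 7)| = 3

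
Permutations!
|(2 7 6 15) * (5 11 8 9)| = 4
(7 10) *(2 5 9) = (2 5 9)(7 10) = [0, 1, 5, 3, 4, 9, 6, 10, 8, 2, 7]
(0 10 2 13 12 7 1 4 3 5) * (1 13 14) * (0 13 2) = (0 10)(1 4 3 5 13 12 7 2 14) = [10, 4, 14, 5, 3, 13, 6, 2, 8, 9, 0, 11, 7, 12, 1]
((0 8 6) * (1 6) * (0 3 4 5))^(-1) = (0 5 4 3 6 1 8)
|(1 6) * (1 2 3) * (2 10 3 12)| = |(1 6 10 3)(2 12)| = 4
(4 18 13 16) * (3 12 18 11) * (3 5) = [0, 1, 2, 12, 11, 3, 6, 7, 8, 9, 10, 5, 18, 16, 14, 15, 4, 17, 13] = (3 12 18 13 16 4 11 5)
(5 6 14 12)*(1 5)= (1 5 6 14 12)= [0, 5, 2, 3, 4, 6, 14, 7, 8, 9, 10, 11, 1, 13, 12]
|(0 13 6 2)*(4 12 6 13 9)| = |(13)(0 9 4 12 6 2)| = 6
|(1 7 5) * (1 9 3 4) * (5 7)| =|(1 5 9 3 4)| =5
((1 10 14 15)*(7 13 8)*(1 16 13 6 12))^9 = (1 12 6 7 8 13 16 15 14 10)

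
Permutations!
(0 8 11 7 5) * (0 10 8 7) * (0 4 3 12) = (0 7 5 10 8 11 4 3 12) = [7, 1, 2, 12, 3, 10, 6, 5, 11, 9, 8, 4, 0]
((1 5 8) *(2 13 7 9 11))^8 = (1 8 5)(2 9 13 11 7)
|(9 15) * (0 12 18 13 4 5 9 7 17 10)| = 11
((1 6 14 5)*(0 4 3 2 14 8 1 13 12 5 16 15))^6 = (0 15 16 14 2 3 4)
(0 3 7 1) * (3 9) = (0 9 3 7 1) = [9, 0, 2, 7, 4, 5, 6, 1, 8, 3]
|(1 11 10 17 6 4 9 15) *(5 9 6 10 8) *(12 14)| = |(1 11 8 5 9 15)(4 6)(10 17)(12 14)| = 6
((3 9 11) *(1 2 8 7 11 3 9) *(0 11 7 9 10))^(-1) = (0 10 11)(1 3 9 8 2) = ((0 11 10)(1 2 8 9 3))^(-1)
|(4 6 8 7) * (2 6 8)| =6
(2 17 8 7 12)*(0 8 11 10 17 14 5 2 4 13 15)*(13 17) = (0 8 7 12 4 17 11 10 13 15)(2 14 5) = [8, 1, 14, 3, 17, 2, 6, 12, 7, 9, 13, 10, 4, 15, 5, 0, 16, 11]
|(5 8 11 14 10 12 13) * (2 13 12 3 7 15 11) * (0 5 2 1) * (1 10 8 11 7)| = 8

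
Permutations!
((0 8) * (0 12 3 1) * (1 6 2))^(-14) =(12)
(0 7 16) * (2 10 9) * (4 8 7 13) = (0 13 4 8 7 16)(2 10 9) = [13, 1, 10, 3, 8, 5, 6, 16, 7, 2, 9, 11, 12, 4, 14, 15, 0]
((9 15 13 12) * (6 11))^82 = (9 13)(12 15)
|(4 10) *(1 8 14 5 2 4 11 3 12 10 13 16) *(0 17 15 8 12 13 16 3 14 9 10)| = |(0 17 15 8 9 10 11 14 5 2 4 16 1 12)(3 13)| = 14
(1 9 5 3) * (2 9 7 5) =(1 7 5 3)(2 9) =[0, 7, 9, 1, 4, 3, 6, 5, 8, 2]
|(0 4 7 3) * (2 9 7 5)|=7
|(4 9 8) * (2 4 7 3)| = 6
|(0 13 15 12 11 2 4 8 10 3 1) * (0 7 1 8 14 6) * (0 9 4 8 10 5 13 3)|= 84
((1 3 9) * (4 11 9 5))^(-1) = ((1 3 5 4 11 9))^(-1) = (1 9 11 4 5 3)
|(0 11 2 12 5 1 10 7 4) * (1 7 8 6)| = 28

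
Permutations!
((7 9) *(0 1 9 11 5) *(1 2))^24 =(0 9 5 1 11 2 7)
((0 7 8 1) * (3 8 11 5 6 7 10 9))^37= ((0 10 9 3 8 1)(5 6 7 11))^37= (0 10 9 3 8 1)(5 6 7 11)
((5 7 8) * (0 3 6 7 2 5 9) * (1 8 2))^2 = (0 6 2 1 9 3 7 5 8)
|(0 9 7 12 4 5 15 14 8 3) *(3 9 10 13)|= |(0 10 13 3)(4 5 15 14 8 9 7 12)|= 8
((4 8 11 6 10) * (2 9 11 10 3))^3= (2 6 9 3 11)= ((2 9 11 6 3)(4 8 10))^3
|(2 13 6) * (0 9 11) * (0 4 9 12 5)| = |(0 12 5)(2 13 6)(4 9 11)| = 3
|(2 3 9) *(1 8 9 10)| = 6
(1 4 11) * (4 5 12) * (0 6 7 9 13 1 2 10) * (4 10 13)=(0 6 7 9 4 11 2 13 1 5 12 10)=[6, 5, 13, 3, 11, 12, 7, 9, 8, 4, 0, 2, 10, 1]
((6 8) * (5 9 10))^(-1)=((5 9 10)(6 8))^(-1)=(5 10 9)(6 8)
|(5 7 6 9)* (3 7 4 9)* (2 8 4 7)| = 8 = |(2 8 4 9 5 7 6 3)|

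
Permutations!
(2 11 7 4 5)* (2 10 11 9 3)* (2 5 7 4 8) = [0, 1, 9, 5, 7, 10, 6, 8, 2, 3, 11, 4] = (2 9 3 5 10 11 4 7 8)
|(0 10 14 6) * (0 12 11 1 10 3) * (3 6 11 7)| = 20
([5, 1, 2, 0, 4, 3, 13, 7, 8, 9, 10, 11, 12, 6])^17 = [3, 1, 2, 5, 4, 0, 13, 7, 8, 9, 10, 11, 12, 6]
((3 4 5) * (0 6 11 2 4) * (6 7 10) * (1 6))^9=(0 3 5 4 2 11 6 1 10 7)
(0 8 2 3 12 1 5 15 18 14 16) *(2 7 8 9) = [9, 5, 3, 12, 4, 15, 6, 8, 7, 2, 10, 11, 1, 13, 16, 18, 0, 17, 14] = (0 9 2 3 12 1 5 15 18 14 16)(7 8)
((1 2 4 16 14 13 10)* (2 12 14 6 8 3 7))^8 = ((1 12 14 13 10)(2 4 16 6 8 3 7))^8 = (1 13 12 10 14)(2 4 16 6 8 3 7)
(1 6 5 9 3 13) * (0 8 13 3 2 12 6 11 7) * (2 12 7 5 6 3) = [8, 11, 7, 2, 4, 9, 6, 0, 13, 12, 10, 5, 3, 1] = (0 8 13 1 11 5 9 12 3 2 7)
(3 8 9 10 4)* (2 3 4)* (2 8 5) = [0, 1, 3, 5, 4, 2, 6, 7, 9, 10, 8] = (2 3 5)(8 9 10)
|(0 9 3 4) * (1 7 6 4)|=7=|(0 9 3 1 7 6 4)|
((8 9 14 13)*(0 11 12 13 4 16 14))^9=(16)(0 13)(8 11)(9 12)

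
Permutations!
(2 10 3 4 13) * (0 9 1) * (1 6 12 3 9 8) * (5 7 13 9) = (0 8 1)(2 10 5 7 13)(3 4 9 6 12) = [8, 0, 10, 4, 9, 7, 12, 13, 1, 6, 5, 11, 3, 2]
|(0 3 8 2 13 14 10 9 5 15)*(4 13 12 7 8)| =|(0 3 4 13 14 10 9 5 15)(2 12 7 8)| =36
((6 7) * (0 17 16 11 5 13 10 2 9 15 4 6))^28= (0 16 5 10 9 4 7 17 11 13 2 15 6)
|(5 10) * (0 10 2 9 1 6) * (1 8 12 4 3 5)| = |(0 10 1 6)(2 9 8 12 4 3 5)| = 28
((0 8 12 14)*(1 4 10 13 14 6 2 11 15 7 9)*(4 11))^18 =(1 7 11 9 15)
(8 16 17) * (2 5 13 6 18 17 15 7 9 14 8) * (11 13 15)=[0, 1, 5, 3, 4, 15, 18, 9, 16, 14, 10, 13, 12, 6, 8, 7, 11, 2, 17]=(2 5 15 7 9 14 8 16 11 13 6 18 17)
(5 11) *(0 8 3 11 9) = (0 8 3 11 5 9) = [8, 1, 2, 11, 4, 9, 6, 7, 3, 0, 10, 5]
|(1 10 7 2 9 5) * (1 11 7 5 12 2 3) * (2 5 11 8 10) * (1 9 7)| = 10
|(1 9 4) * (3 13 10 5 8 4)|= |(1 9 3 13 10 5 8 4)|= 8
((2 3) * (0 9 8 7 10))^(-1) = ((0 9 8 7 10)(2 3))^(-1) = (0 10 7 8 9)(2 3)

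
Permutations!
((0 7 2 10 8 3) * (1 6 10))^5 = (0 10 2 3 6 7 8 1)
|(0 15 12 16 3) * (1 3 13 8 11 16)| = 20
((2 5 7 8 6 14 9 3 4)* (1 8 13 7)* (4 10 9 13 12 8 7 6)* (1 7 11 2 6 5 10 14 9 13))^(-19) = (1 4 13 14 8 10 3 12 2 9 7 11 6 5) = ((1 11 2 10 13 5 7 12 8 4 6 9 3 14))^(-19)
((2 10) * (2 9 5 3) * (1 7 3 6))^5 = (1 9 3 6 10 7 5 2)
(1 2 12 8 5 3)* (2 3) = (1 3)(2 12 8 5) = [0, 3, 12, 1, 4, 2, 6, 7, 5, 9, 10, 11, 8]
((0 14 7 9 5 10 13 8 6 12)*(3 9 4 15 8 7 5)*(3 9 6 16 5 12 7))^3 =((0 14 12)(3 6 7 4 15 8 16 5 10 13))^3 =(3 4 16 13 7 8 10 6 15 5)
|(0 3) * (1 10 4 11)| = |(0 3)(1 10 4 11)| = 4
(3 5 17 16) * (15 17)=(3 5 15 17 16)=[0, 1, 2, 5, 4, 15, 6, 7, 8, 9, 10, 11, 12, 13, 14, 17, 3, 16]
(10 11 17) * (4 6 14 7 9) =(4 6 14 7 9)(10 11 17) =[0, 1, 2, 3, 6, 5, 14, 9, 8, 4, 11, 17, 12, 13, 7, 15, 16, 10]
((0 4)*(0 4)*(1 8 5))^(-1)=((1 8 5))^(-1)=(1 5 8)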